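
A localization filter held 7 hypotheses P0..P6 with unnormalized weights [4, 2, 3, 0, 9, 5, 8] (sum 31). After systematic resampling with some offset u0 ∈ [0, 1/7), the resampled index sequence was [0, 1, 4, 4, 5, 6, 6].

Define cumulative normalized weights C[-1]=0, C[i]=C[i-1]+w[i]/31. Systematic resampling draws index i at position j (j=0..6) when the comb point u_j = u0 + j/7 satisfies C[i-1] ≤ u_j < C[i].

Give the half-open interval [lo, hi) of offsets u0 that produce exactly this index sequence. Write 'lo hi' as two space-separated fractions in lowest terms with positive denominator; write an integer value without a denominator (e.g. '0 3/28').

C = [4/31, 6/31, 9/31, 9/31, 18/31, 23/31, 1]
j=0 picked index 0: u0 ∈ [0, 4/31)
j=1 picked index 1: u0 ∈ [-3/217, 11/217)
j=2 picked index 4: u0 ∈ [1/217, 64/217)
j=3 picked index 4: u0 ∈ [-30/217, 33/217)
j=4 picked index 5: u0 ∈ [2/217, 37/217)
j=5 picked index 6: u0 ∈ [6/217, 2/7)
j=6 picked index 6: u0 ∈ [-25/217, 1/7)
intersection: [6/217, 11/217)

6/217 11/217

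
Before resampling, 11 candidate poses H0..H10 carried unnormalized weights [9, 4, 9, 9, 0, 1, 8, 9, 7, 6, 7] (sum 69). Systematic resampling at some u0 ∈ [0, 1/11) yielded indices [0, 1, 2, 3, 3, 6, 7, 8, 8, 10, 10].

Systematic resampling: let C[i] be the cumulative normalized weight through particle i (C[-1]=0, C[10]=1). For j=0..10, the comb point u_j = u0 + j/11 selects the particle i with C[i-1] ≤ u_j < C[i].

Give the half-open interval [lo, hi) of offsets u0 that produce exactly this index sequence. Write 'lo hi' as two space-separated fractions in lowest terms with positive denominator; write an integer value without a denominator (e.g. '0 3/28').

61/759 64/759

C = [3/23, 13/69, 22/69, 31/69, 31/69, 32/69, 40/69, 49/69, 56/69, 62/69, 1]
j=0 picked index 0: u0 ∈ [0, 3/23)
j=1 picked index 1: u0 ∈ [10/253, 74/759)
j=2 picked index 2: u0 ∈ [5/759, 104/759)
j=3 picked index 3: u0 ∈ [35/759, 134/759)
j=4 picked index 3: u0 ∈ [-34/759, 65/759)
j=5 picked index 6: u0 ∈ [7/759, 95/759)
j=6 picked index 7: u0 ∈ [26/759, 125/759)
j=7 picked index 8: u0 ∈ [56/759, 133/759)
j=8 picked index 8: u0 ∈ [-13/759, 64/759)
j=9 picked index 10: u0 ∈ [61/759, 2/11)
j=10 picked index 10: u0 ∈ [-8/759, 1/11)
intersection: [61/759, 64/759)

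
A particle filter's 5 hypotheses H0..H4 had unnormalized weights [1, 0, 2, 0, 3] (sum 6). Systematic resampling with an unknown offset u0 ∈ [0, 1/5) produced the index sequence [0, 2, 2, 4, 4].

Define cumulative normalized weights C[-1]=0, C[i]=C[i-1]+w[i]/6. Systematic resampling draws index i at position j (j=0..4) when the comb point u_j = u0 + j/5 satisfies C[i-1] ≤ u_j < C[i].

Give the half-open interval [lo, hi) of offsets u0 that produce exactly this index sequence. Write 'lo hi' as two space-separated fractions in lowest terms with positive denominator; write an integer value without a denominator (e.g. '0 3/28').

C = [1/6, 1/6, 1/2, 1/2, 1]
j=0 picked index 0: u0 ∈ [0, 1/6)
j=1 picked index 2: u0 ∈ [-1/30, 3/10)
j=2 picked index 2: u0 ∈ [-7/30, 1/10)
j=3 picked index 4: u0 ∈ [-1/10, 2/5)
j=4 picked index 4: u0 ∈ [-3/10, 1/5)
intersection: [0, 1/10)

0 1/10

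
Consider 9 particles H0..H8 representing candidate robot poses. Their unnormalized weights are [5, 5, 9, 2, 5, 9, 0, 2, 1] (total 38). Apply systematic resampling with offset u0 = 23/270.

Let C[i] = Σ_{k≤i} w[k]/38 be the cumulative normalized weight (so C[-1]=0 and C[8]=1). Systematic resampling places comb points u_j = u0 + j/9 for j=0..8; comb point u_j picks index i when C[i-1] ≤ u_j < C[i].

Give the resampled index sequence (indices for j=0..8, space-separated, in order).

C = [5/38, 5/19, 1/2, 21/38, 13/19, 35/38, 35/38, 37/38, 1]
j=0: u_0=23/270 ∈ [0, 5/38) → index 0
j=1: u_1=53/270 ∈ [5/38, 5/19) → index 1
j=2: u_2=83/270 ∈ [5/19, 1/2) → index 2
j=3: u_3=113/270 ∈ [5/19, 1/2) → index 2
j=4: u_4=143/270 ∈ [1/2, 21/38) → index 3
j=5: u_5=173/270 ∈ [21/38, 13/19) → index 4
j=6: u_6=203/270 ∈ [13/19, 35/38) → index 5
j=7: u_7=233/270 ∈ [13/19, 35/38) → index 5
j=8: u_8=263/270 ∈ [37/38, 1) → index 8

0 1 2 2 3 4 5 5 8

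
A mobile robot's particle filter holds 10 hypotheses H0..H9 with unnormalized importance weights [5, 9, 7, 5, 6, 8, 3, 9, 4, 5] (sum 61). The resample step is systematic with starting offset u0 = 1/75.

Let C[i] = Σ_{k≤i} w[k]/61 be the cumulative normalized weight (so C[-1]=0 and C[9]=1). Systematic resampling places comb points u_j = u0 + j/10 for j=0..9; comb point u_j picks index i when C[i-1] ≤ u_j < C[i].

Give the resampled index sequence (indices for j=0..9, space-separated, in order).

0 1 1 2 3 4 5 7 7 8

C = [5/61, 14/61, 21/61, 26/61, 32/61, 40/61, 43/61, 52/61, 56/61, 1]
j=0: u_0=1/75 ∈ [0, 5/61) → index 0
j=1: u_1=17/150 ∈ [5/61, 14/61) → index 1
j=2: u_2=16/75 ∈ [5/61, 14/61) → index 1
j=3: u_3=47/150 ∈ [14/61, 21/61) → index 2
j=4: u_4=31/75 ∈ [21/61, 26/61) → index 3
j=5: u_5=77/150 ∈ [26/61, 32/61) → index 4
j=6: u_6=46/75 ∈ [32/61, 40/61) → index 5
j=7: u_7=107/150 ∈ [43/61, 52/61) → index 7
j=8: u_8=61/75 ∈ [43/61, 52/61) → index 7
j=9: u_9=137/150 ∈ [52/61, 56/61) → index 8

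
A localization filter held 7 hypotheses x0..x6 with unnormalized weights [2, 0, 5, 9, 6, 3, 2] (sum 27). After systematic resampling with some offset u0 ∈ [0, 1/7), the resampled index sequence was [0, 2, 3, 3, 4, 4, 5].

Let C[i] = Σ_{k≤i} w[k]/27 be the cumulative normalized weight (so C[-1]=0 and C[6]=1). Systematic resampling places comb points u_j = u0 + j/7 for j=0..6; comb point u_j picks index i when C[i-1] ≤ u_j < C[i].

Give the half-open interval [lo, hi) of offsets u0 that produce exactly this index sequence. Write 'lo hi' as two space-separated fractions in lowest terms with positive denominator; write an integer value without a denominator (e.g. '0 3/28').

4/189 13/189

C = [2/27, 2/27, 7/27, 16/27, 22/27, 25/27, 1]
j=0 picked index 0: u0 ∈ [0, 2/27)
j=1 picked index 2: u0 ∈ [-13/189, 22/189)
j=2 picked index 3: u0 ∈ [-5/189, 58/189)
j=3 picked index 3: u0 ∈ [-32/189, 31/189)
j=4 picked index 4: u0 ∈ [4/189, 46/189)
j=5 picked index 4: u0 ∈ [-23/189, 19/189)
j=6 picked index 5: u0 ∈ [-8/189, 13/189)
intersection: [4/189, 13/189)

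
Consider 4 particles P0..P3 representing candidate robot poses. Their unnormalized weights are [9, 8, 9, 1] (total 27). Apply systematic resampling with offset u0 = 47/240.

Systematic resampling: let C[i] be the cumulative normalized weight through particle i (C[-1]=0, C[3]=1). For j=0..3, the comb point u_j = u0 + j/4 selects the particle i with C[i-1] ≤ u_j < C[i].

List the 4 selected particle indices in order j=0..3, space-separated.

C = [1/3, 17/27, 26/27, 1]
j=0: u_0=47/240 ∈ [0, 1/3) → index 0
j=1: u_1=107/240 ∈ [1/3, 17/27) → index 1
j=2: u_2=167/240 ∈ [17/27, 26/27) → index 2
j=3: u_3=227/240 ∈ [17/27, 26/27) → index 2

0 1 2 2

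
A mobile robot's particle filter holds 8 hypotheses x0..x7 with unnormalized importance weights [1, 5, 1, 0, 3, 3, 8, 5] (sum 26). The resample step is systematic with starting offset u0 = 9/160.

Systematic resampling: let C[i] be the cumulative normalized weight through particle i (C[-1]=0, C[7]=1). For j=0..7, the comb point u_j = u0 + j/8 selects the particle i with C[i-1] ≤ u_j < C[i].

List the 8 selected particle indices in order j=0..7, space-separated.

1 1 4 5 6 6 6 7

C = [1/26, 3/13, 7/26, 7/26, 5/13, 1/2, 21/26, 1]
j=0: u_0=9/160 ∈ [1/26, 3/13) → index 1
j=1: u_1=29/160 ∈ [1/26, 3/13) → index 1
j=2: u_2=49/160 ∈ [7/26, 5/13) → index 4
j=3: u_3=69/160 ∈ [5/13, 1/2) → index 5
j=4: u_4=89/160 ∈ [1/2, 21/26) → index 6
j=5: u_5=109/160 ∈ [1/2, 21/26) → index 6
j=6: u_6=129/160 ∈ [1/2, 21/26) → index 6
j=7: u_7=149/160 ∈ [21/26, 1) → index 7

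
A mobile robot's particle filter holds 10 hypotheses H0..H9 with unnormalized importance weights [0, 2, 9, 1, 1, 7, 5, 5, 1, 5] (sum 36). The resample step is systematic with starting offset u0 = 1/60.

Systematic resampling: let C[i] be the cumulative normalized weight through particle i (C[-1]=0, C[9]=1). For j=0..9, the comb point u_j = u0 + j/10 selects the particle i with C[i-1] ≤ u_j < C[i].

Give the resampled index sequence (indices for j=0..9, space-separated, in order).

C = [0, 1/18, 11/36, 1/3, 13/36, 5/9, 25/36, 5/6, 31/36, 1]
j=0: u_0=1/60 ∈ [0, 1/18) → index 1
j=1: u_1=7/60 ∈ [1/18, 11/36) → index 2
j=2: u_2=13/60 ∈ [1/18, 11/36) → index 2
j=3: u_3=19/60 ∈ [11/36, 1/3) → index 3
j=4: u_4=5/12 ∈ [13/36, 5/9) → index 5
j=5: u_5=31/60 ∈ [13/36, 5/9) → index 5
j=6: u_6=37/60 ∈ [5/9, 25/36) → index 6
j=7: u_7=43/60 ∈ [25/36, 5/6) → index 7
j=8: u_8=49/60 ∈ [25/36, 5/6) → index 7
j=9: u_9=11/12 ∈ [31/36, 1) → index 9

1 2 2 3 5 5 6 7 7 9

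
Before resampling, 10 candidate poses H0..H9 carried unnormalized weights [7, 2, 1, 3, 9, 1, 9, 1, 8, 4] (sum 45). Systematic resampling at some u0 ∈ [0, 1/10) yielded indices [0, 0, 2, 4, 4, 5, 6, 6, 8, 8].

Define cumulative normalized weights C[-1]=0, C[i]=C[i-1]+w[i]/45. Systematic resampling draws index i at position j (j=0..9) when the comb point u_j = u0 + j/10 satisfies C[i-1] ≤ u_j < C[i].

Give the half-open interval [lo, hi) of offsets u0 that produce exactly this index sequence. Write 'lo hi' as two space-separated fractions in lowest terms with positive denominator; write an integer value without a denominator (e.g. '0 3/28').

C = [7/45, 1/5, 2/9, 13/45, 22/45, 23/45, 32/45, 11/15, 41/45, 1]
j=0 picked index 0: u0 ∈ [0, 7/45)
j=1 picked index 0: u0 ∈ [-1/10, 1/18)
j=2 picked index 2: u0 ∈ [0, 1/45)
j=3 picked index 4: u0 ∈ [-1/90, 17/90)
j=4 picked index 4: u0 ∈ [-1/9, 4/45)
j=5 picked index 5: u0 ∈ [-1/90, 1/90)
j=6 picked index 6: u0 ∈ [-4/45, 1/9)
j=7 picked index 6: u0 ∈ [-17/90, 1/90)
j=8 picked index 8: u0 ∈ [-1/15, 1/9)
j=9 picked index 8: u0 ∈ [-1/6, 1/90)
intersection: [0, 1/90)

0 1/90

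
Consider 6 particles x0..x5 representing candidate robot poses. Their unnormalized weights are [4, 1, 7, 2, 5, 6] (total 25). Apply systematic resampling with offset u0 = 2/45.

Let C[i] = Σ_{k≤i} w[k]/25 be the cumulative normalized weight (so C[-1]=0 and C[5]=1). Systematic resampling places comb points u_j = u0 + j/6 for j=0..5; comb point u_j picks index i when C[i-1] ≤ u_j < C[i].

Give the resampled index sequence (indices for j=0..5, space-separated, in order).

0 2 2 3 4 5

C = [4/25, 1/5, 12/25, 14/25, 19/25, 1]
j=0: u_0=2/45 ∈ [0, 4/25) → index 0
j=1: u_1=19/90 ∈ [1/5, 12/25) → index 2
j=2: u_2=17/45 ∈ [1/5, 12/25) → index 2
j=3: u_3=49/90 ∈ [12/25, 14/25) → index 3
j=4: u_4=32/45 ∈ [14/25, 19/25) → index 4
j=5: u_5=79/90 ∈ [19/25, 1) → index 5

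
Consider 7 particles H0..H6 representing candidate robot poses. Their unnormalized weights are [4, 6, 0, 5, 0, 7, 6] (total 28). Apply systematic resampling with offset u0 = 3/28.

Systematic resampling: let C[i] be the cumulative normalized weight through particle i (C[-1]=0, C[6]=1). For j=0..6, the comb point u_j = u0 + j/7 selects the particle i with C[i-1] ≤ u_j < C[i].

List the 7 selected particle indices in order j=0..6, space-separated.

0 1 3 5 5 6 6

C = [1/7, 5/14, 5/14, 15/28, 15/28, 11/14, 1]
j=0: u_0=3/28 ∈ [0, 1/7) → index 0
j=1: u_1=1/4 ∈ [1/7, 5/14) → index 1
j=2: u_2=11/28 ∈ [5/14, 15/28) → index 3
j=3: u_3=15/28 ∈ [15/28, 11/14) → index 5
j=4: u_4=19/28 ∈ [15/28, 11/14) → index 5
j=5: u_5=23/28 ∈ [11/14, 1) → index 6
j=6: u_6=27/28 ∈ [11/14, 1) → index 6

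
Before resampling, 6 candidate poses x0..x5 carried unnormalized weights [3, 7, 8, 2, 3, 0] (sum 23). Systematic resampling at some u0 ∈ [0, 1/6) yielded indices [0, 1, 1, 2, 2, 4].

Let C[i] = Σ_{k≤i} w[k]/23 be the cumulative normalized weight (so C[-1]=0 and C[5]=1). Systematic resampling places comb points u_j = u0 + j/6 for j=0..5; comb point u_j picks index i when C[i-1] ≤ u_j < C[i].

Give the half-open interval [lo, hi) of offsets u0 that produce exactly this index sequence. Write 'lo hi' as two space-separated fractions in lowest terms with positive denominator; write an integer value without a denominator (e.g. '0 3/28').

C = [3/23, 10/23, 18/23, 20/23, 1, 1]
j=0 picked index 0: u0 ∈ [0, 3/23)
j=1 picked index 1: u0 ∈ [-5/138, 37/138)
j=2 picked index 1: u0 ∈ [-14/69, 7/69)
j=3 picked index 2: u0 ∈ [-3/46, 13/46)
j=4 picked index 2: u0 ∈ [-16/69, 8/69)
j=5 picked index 4: u0 ∈ [5/138, 1/6)
intersection: [5/138, 7/69)

5/138 7/69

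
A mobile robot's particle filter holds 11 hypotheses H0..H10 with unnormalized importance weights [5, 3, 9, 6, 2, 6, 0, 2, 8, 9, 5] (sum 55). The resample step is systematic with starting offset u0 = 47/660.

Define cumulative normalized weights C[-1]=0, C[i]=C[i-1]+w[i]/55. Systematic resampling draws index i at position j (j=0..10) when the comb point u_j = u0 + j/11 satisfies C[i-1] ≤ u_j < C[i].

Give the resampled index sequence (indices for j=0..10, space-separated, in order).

C = [1/11, 8/55, 17/55, 23/55, 5/11, 31/55, 31/55, 3/5, 41/55, 10/11, 1]
j=0: u_0=47/660 ∈ [0, 1/11) → index 0
j=1: u_1=107/660 ∈ [8/55, 17/55) → index 2
j=2: u_2=167/660 ∈ [8/55, 17/55) → index 2
j=3: u_3=227/660 ∈ [17/55, 23/55) → index 3
j=4: u_4=287/660 ∈ [23/55, 5/11) → index 4
j=5: u_5=347/660 ∈ [5/11, 31/55) → index 5
j=6: u_6=37/60 ∈ [3/5, 41/55) → index 8
j=7: u_7=467/660 ∈ [3/5, 41/55) → index 8
j=8: u_8=527/660 ∈ [41/55, 10/11) → index 9
j=9: u_9=587/660 ∈ [41/55, 10/11) → index 9
j=10: u_10=647/660 ∈ [10/11, 1) → index 10

0 2 2 3 4 5 8 8 9 9 10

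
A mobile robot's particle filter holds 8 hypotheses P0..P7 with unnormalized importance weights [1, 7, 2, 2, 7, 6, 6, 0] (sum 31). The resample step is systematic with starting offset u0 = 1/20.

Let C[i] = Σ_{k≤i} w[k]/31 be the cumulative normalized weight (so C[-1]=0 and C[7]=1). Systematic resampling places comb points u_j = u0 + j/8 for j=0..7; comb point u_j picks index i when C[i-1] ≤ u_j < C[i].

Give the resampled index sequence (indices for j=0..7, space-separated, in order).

C = [1/31, 8/31, 10/31, 12/31, 19/31, 25/31, 1, 1]
j=0: u_0=1/20 ∈ [1/31, 8/31) → index 1
j=1: u_1=7/40 ∈ [1/31, 8/31) → index 1
j=2: u_2=3/10 ∈ [8/31, 10/31) → index 2
j=3: u_3=17/40 ∈ [12/31, 19/31) → index 4
j=4: u_4=11/20 ∈ [12/31, 19/31) → index 4
j=5: u_5=27/40 ∈ [19/31, 25/31) → index 5
j=6: u_6=4/5 ∈ [19/31, 25/31) → index 5
j=7: u_7=37/40 ∈ [25/31, 1) → index 6

1 1 2 4 4 5 5 6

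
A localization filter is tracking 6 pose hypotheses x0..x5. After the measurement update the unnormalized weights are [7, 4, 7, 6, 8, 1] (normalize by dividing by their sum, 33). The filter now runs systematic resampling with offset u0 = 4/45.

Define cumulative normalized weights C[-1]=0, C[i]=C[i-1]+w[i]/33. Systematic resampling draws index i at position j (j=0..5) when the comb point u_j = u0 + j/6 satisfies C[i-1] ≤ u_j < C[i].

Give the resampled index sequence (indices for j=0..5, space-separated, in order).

C = [7/33, 1/3, 6/11, 8/11, 32/33, 1]
j=0: u_0=4/45 ∈ [0, 7/33) → index 0
j=1: u_1=23/90 ∈ [7/33, 1/3) → index 1
j=2: u_2=19/45 ∈ [1/3, 6/11) → index 2
j=3: u_3=53/90 ∈ [6/11, 8/11) → index 3
j=4: u_4=34/45 ∈ [8/11, 32/33) → index 4
j=5: u_5=83/90 ∈ [8/11, 32/33) → index 4

0 1 2 3 4 4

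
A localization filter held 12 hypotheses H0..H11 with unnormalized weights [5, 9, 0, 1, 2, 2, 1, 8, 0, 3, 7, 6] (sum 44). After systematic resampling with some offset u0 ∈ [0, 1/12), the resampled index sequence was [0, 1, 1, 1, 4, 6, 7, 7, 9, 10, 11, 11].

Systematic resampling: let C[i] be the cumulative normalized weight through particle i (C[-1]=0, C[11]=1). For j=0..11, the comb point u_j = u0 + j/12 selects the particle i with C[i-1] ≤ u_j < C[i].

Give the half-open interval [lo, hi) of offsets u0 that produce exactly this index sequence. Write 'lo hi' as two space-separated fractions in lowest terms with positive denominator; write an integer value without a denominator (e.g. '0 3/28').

1/33 5/132

C = [5/44, 7/22, 7/22, 15/44, 17/44, 19/44, 5/11, 7/11, 7/11, 31/44, 19/22, 1]
j=0 picked index 0: u0 ∈ [0, 5/44)
j=1 picked index 1: u0 ∈ [1/33, 31/132)
j=2 picked index 1: u0 ∈ [-7/132, 5/33)
j=3 picked index 1: u0 ∈ [-3/22, 3/44)
j=4 picked index 4: u0 ∈ [1/132, 7/132)
j=5 picked index 6: u0 ∈ [1/66, 5/132)
j=6 picked index 7: u0 ∈ [-1/22, 3/22)
j=7 picked index 7: u0 ∈ [-17/132, 7/132)
j=8 picked index 9: u0 ∈ [-1/33, 5/132)
j=9 picked index 10: u0 ∈ [-1/22, 5/44)
j=10 picked index 11: u0 ∈ [1/33, 1/6)
j=11 picked index 11: u0 ∈ [-7/132, 1/12)
intersection: [1/33, 5/132)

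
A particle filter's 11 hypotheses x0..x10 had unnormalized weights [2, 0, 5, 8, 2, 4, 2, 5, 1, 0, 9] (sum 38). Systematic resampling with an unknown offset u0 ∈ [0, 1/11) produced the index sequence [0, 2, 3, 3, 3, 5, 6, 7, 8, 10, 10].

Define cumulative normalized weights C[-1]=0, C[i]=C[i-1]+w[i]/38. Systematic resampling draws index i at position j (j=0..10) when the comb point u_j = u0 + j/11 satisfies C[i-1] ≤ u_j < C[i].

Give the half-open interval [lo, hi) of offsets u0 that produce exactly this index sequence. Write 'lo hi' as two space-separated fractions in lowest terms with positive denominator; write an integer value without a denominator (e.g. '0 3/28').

2/209 13/418

C = [1/19, 1/19, 7/38, 15/38, 17/38, 21/38, 23/38, 14/19, 29/38, 29/38, 1]
j=0 picked index 0: u0 ∈ [0, 1/19)
j=1 picked index 2: u0 ∈ [-8/209, 39/418)
j=2 picked index 3: u0 ∈ [1/418, 89/418)
j=3 picked index 3: u0 ∈ [-37/418, 51/418)
j=4 picked index 3: u0 ∈ [-75/418, 13/418)
j=5 picked index 5: u0 ∈ [-3/418, 41/418)
j=6 picked index 6: u0 ∈ [3/418, 25/418)
j=7 picked index 7: u0 ∈ [-13/418, 21/209)
j=8 picked index 8: u0 ∈ [2/209, 15/418)
j=9 picked index 10: u0 ∈ [-23/418, 2/11)
j=10 picked index 10: u0 ∈ [-61/418, 1/11)
intersection: [2/209, 13/418)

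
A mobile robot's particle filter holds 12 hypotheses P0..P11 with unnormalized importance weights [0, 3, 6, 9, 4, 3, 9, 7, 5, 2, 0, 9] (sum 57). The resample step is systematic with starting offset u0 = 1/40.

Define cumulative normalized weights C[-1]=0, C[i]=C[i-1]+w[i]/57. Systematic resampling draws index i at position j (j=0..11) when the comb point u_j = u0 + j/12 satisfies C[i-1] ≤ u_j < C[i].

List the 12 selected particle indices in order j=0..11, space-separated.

1 2 3 3 4 6 6 7 7 8 11 11

C = [0, 1/19, 3/19, 6/19, 22/57, 25/57, 34/57, 41/57, 46/57, 16/19, 16/19, 1]
j=0: u_0=1/40 ∈ [0, 1/19) → index 1
j=1: u_1=13/120 ∈ [1/19, 3/19) → index 2
j=2: u_2=23/120 ∈ [3/19, 6/19) → index 3
j=3: u_3=11/40 ∈ [3/19, 6/19) → index 3
j=4: u_4=43/120 ∈ [6/19, 22/57) → index 4
j=5: u_5=53/120 ∈ [25/57, 34/57) → index 6
j=6: u_6=21/40 ∈ [25/57, 34/57) → index 6
j=7: u_7=73/120 ∈ [34/57, 41/57) → index 7
j=8: u_8=83/120 ∈ [34/57, 41/57) → index 7
j=9: u_9=31/40 ∈ [41/57, 46/57) → index 8
j=10: u_10=103/120 ∈ [16/19, 1) → index 11
j=11: u_11=113/120 ∈ [16/19, 1) → index 11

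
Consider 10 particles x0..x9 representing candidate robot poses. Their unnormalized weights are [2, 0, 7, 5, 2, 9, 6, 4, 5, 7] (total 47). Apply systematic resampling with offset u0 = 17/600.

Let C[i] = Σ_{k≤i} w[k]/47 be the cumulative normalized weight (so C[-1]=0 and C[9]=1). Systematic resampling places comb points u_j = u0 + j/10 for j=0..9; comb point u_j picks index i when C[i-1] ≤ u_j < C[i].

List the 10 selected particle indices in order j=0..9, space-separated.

0 2 3 4 5 5 6 7 8 9

C = [2/47, 2/47, 9/47, 14/47, 16/47, 25/47, 31/47, 35/47, 40/47, 1]
j=0: u_0=17/600 ∈ [0, 2/47) → index 0
j=1: u_1=77/600 ∈ [2/47, 9/47) → index 2
j=2: u_2=137/600 ∈ [9/47, 14/47) → index 3
j=3: u_3=197/600 ∈ [14/47, 16/47) → index 4
j=4: u_4=257/600 ∈ [16/47, 25/47) → index 5
j=5: u_5=317/600 ∈ [16/47, 25/47) → index 5
j=6: u_6=377/600 ∈ [25/47, 31/47) → index 6
j=7: u_7=437/600 ∈ [31/47, 35/47) → index 7
j=8: u_8=497/600 ∈ [35/47, 40/47) → index 8
j=9: u_9=557/600 ∈ [40/47, 1) → index 9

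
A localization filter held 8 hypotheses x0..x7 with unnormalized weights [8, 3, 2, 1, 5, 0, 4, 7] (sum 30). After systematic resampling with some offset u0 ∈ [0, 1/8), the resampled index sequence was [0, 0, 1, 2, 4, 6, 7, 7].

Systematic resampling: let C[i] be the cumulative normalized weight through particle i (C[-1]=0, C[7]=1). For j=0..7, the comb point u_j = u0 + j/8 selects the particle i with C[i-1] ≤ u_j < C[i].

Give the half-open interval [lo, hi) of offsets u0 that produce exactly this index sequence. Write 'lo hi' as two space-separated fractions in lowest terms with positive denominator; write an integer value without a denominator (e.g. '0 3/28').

1/60 7/120

C = [4/15, 11/30, 13/30, 7/15, 19/30, 19/30, 23/30, 1]
j=0 picked index 0: u0 ∈ [0, 4/15)
j=1 picked index 0: u0 ∈ [-1/8, 17/120)
j=2 picked index 1: u0 ∈ [1/60, 7/60)
j=3 picked index 2: u0 ∈ [-1/120, 7/120)
j=4 picked index 4: u0 ∈ [-1/30, 2/15)
j=5 picked index 6: u0 ∈ [1/120, 17/120)
j=6 picked index 7: u0 ∈ [1/60, 1/4)
j=7 picked index 7: u0 ∈ [-13/120, 1/8)
intersection: [1/60, 7/120)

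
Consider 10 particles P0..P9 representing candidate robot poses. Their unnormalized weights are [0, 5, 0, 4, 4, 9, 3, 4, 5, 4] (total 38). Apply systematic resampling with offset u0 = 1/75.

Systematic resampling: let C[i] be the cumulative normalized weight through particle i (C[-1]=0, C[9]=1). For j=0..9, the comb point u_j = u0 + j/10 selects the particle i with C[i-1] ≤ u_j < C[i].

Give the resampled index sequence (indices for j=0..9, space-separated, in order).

C = [0, 5/38, 5/38, 9/38, 13/38, 11/19, 25/38, 29/38, 17/19, 1]
j=0: u_0=1/75 ∈ [0, 5/38) → index 1
j=1: u_1=17/150 ∈ [0, 5/38) → index 1
j=2: u_2=16/75 ∈ [5/38, 9/38) → index 3
j=3: u_3=47/150 ∈ [9/38, 13/38) → index 4
j=4: u_4=31/75 ∈ [13/38, 11/19) → index 5
j=5: u_5=77/150 ∈ [13/38, 11/19) → index 5
j=6: u_6=46/75 ∈ [11/19, 25/38) → index 6
j=7: u_7=107/150 ∈ [25/38, 29/38) → index 7
j=8: u_8=61/75 ∈ [29/38, 17/19) → index 8
j=9: u_9=137/150 ∈ [17/19, 1) → index 9

1 1 3 4 5 5 6 7 8 9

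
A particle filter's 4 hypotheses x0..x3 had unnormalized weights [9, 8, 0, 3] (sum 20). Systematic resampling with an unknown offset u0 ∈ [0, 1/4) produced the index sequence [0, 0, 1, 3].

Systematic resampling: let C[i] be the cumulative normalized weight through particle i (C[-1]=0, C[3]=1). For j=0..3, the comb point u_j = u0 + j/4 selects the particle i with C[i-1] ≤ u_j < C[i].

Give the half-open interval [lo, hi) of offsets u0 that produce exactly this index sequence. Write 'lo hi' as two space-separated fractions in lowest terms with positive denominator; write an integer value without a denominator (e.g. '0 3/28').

1/10 1/5

C = [9/20, 17/20, 17/20, 1]
j=0 picked index 0: u0 ∈ [0, 9/20)
j=1 picked index 0: u0 ∈ [-1/4, 1/5)
j=2 picked index 1: u0 ∈ [-1/20, 7/20)
j=3 picked index 3: u0 ∈ [1/10, 1/4)
intersection: [1/10, 1/5)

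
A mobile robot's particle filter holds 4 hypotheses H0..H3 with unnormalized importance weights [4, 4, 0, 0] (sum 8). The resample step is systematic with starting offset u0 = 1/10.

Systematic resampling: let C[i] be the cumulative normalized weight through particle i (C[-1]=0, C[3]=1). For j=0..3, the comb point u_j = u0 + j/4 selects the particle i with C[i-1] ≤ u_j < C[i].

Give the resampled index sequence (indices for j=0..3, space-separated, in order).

0 0 1 1

C = [1/2, 1, 1, 1]
j=0: u_0=1/10 ∈ [0, 1/2) → index 0
j=1: u_1=7/20 ∈ [0, 1/2) → index 0
j=2: u_2=3/5 ∈ [1/2, 1) → index 1
j=3: u_3=17/20 ∈ [1/2, 1) → index 1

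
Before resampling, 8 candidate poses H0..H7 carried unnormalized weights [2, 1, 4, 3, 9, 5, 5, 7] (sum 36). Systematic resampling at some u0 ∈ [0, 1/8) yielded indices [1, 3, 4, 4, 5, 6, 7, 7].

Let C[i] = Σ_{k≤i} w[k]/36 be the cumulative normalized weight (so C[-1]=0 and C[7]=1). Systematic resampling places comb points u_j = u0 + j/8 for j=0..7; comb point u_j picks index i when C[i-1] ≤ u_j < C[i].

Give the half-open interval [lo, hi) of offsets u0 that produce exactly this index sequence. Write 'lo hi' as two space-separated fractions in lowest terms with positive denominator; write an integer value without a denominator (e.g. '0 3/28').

5/72 1/12

C = [1/18, 1/12, 7/36, 5/18, 19/36, 2/3, 29/36, 1]
j=0 picked index 1: u0 ∈ [1/18, 1/12)
j=1 picked index 3: u0 ∈ [5/72, 11/72)
j=2 picked index 4: u0 ∈ [1/36, 5/18)
j=3 picked index 4: u0 ∈ [-7/72, 11/72)
j=4 picked index 5: u0 ∈ [1/36, 1/6)
j=5 picked index 6: u0 ∈ [1/24, 13/72)
j=6 picked index 7: u0 ∈ [1/18, 1/4)
j=7 picked index 7: u0 ∈ [-5/72, 1/8)
intersection: [5/72, 1/12)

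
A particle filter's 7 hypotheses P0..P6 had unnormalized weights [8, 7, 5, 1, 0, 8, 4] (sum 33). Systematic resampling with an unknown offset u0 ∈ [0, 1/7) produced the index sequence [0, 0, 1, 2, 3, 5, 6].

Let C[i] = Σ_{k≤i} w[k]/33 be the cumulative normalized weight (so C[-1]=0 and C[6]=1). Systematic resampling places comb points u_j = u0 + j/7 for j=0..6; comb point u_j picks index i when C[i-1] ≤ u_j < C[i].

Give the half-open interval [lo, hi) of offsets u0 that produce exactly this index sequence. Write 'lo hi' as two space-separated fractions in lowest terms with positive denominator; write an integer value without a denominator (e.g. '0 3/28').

8/231 5/77

C = [8/33, 5/11, 20/33, 7/11, 7/11, 29/33, 1]
j=0 picked index 0: u0 ∈ [0, 8/33)
j=1 picked index 0: u0 ∈ [-1/7, 23/231)
j=2 picked index 1: u0 ∈ [-10/231, 13/77)
j=3 picked index 2: u0 ∈ [2/77, 41/231)
j=4 picked index 3: u0 ∈ [8/231, 5/77)
j=5 picked index 5: u0 ∈ [-6/77, 38/231)
j=6 picked index 6: u0 ∈ [5/231, 1/7)
intersection: [8/231, 5/77)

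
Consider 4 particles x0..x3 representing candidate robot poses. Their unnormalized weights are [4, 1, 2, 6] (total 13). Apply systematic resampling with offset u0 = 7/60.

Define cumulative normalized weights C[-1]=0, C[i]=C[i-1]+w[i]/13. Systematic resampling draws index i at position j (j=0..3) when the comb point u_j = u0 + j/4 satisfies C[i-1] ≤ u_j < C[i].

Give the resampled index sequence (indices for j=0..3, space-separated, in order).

C = [4/13, 5/13, 7/13, 1]
j=0: u_0=7/60 ∈ [0, 4/13) → index 0
j=1: u_1=11/30 ∈ [4/13, 5/13) → index 1
j=2: u_2=37/60 ∈ [7/13, 1) → index 3
j=3: u_3=13/15 ∈ [7/13, 1) → index 3

0 1 3 3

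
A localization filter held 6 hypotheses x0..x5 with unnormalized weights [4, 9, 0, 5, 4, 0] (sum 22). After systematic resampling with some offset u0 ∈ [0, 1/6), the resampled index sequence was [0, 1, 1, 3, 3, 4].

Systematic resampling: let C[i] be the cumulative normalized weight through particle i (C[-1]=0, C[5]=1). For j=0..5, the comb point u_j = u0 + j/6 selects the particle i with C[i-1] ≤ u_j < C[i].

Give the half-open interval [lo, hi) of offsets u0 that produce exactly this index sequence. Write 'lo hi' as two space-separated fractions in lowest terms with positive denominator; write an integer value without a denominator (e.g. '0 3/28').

1/11 5/33

C = [2/11, 13/22, 13/22, 9/11, 1, 1]
j=0 picked index 0: u0 ∈ [0, 2/11)
j=1 picked index 1: u0 ∈ [1/66, 14/33)
j=2 picked index 1: u0 ∈ [-5/33, 17/66)
j=3 picked index 3: u0 ∈ [1/11, 7/22)
j=4 picked index 3: u0 ∈ [-5/66, 5/33)
j=5 picked index 4: u0 ∈ [-1/66, 1/6)
intersection: [1/11, 5/33)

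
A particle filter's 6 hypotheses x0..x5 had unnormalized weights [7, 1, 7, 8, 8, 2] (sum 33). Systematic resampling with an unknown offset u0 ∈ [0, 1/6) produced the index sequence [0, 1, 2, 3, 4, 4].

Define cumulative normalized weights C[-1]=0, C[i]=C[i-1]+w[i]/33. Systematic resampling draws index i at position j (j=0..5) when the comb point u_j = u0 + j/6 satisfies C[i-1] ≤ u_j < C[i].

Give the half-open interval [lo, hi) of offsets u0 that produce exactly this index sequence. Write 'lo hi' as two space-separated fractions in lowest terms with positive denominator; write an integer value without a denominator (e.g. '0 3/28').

C = [7/33, 8/33, 5/11, 23/33, 31/33, 1]
j=0 picked index 0: u0 ∈ [0, 7/33)
j=1 picked index 1: u0 ∈ [1/22, 5/66)
j=2 picked index 2: u0 ∈ [-1/11, 4/33)
j=3 picked index 3: u0 ∈ [-1/22, 13/66)
j=4 picked index 4: u0 ∈ [1/33, 3/11)
j=5 picked index 4: u0 ∈ [-3/22, 7/66)
intersection: [1/22, 5/66)

1/22 5/66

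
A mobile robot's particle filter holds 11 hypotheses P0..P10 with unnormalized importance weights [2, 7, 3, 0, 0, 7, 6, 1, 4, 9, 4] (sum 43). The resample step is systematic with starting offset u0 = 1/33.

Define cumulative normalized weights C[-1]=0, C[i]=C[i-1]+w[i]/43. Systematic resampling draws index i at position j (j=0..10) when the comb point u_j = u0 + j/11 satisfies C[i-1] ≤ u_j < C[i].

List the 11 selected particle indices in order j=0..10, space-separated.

C = [2/43, 9/43, 12/43, 12/43, 12/43, 19/43, 25/43, 26/43, 30/43, 39/43, 1]
j=0: u_0=1/33 ∈ [0, 2/43) → index 0
j=1: u_1=4/33 ∈ [2/43, 9/43) → index 1
j=2: u_2=7/33 ∈ [9/43, 12/43) → index 2
j=3: u_3=10/33 ∈ [12/43, 19/43) → index 5
j=4: u_4=13/33 ∈ [12/43, 19/43) → index 5
j=5: u_5=16/33 ∈ [19/43, 25/43) → index 6
j=6: u_6=19/33 ∈ [19/43, 25/43) → index 6
j=7: u_7=2/3 ∈ [26/43, 30/43) → index 8
j=8: u_8=25/33 ∈ [30/43, 39/43) → index 9
j=9: u_9=28/33 ∈ [30/43, 39/43) → index 9
j=10: u_10=31/33 ∈ [39/43, 1) → index 10

0 1 2 5 5 6 6 8 9 9 10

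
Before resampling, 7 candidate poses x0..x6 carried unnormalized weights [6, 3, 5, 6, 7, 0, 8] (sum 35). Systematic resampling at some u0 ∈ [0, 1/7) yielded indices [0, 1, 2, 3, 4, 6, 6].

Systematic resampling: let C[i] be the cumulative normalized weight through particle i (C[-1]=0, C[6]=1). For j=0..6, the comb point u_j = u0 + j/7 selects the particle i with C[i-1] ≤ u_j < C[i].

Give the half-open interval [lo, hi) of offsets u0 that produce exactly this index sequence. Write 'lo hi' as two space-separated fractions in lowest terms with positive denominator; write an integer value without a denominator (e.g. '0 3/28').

2/35 4/35

C = [6/35, 9/35, 2/5, 4/7, 27/35, 27/35, 1]
j=0 picked index 0: u0 ∈ [0, 6/35)
j=1 picked index 1: u0 ∈ [1/35, 4/35)
j=2 picked index 2: u0 ∈ [-1/35, 4/35)
j=3 picked index 3: u0 ∈ [-1/35, 1/7)
j=4 picked index 4: u0 ∈ [0, 1/5)
j=5 picked index 6: u0 ∈ [2/35, 2/7)
j=6 picked index 6: u0 ∈ [-3/35, 1/7)
intersection: [2/35, 4/35)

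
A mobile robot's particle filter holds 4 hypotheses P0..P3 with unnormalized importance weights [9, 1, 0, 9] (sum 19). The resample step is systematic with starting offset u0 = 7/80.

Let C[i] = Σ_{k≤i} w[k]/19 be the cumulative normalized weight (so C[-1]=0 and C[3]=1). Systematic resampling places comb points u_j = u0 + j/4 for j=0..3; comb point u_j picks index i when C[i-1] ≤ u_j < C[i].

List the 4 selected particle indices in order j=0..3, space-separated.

0 0 3 3

C = [9/19, 10/19, 10/19, 1]
j=0: u_0=7/80 ∈ [0, 9/19) → index 0
j=1: u_1=27/80 ∈ [0, 9/19) → index 0
j=2: u_2=47/80 ∈ [10/19, 1) → index 3
j=3: u_3=67/80 ∈ [10/19, 1) → index 3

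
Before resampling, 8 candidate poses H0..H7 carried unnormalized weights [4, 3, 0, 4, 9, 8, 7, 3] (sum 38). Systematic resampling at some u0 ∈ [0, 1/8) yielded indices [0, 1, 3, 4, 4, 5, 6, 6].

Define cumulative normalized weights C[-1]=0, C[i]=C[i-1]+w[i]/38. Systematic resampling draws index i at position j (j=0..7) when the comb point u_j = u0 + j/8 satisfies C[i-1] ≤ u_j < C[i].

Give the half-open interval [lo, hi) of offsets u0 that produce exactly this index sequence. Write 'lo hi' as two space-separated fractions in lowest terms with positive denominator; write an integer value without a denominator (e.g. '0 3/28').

0 1/38

C = [2/19, 7/38, 7/38, 11/38, 10/19, 14/19, 35/38, 1]
j=0 picked index 0: u0 ∈ [0, 2/19)
j=1 picked index 1: u0 ∈ [-3/152, 9/152)
j=2 picked index 3: u0 ∈ [-5/76, 3/76)
j=3 picked index 4: u0 ∈ [-13/152, 23/152)
j=4 picked index 4: u0 ∈ [-4/19, 1/38)
j=5 picked index 5: u0 ∈ [-15/152, 17/152)
j=6 picked index 6: u0 ∈ [-1/76, 13/76)
j=7 picked index 6: u0 ∈ [-21/152, 7/152)
intersection: [0, 1/38)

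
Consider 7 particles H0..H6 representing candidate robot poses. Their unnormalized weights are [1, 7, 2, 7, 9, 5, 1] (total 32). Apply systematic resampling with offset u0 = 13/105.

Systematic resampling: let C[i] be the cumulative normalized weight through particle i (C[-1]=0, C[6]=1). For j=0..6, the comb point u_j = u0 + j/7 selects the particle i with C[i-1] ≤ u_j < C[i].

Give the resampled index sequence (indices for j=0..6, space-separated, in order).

C = [1/32, 1/4, 5/16, 17/32, 13/16, 31/32, 1]
j=0: u_0=13/105 ∈ [1/32, 1/4) → index 1
j=1: u_1=4/15 ∈ [1/4, 5/16) → index 2
j=2: u_2=43/105 ∈ [5/16, 17/32) → index 3
j=3: u_3=58/105 ∈ [17/32, 13/16) → index 4
j=4: u_4=73/105 ∈ [17/32, 13/16) → index 4
j=5: u_5=88/105 ∈ [13/16, 31/32) → index 5
j=6: u_6=103/105 ∈ [31/32, 1) → index 6

1 2 3 4 4 5 6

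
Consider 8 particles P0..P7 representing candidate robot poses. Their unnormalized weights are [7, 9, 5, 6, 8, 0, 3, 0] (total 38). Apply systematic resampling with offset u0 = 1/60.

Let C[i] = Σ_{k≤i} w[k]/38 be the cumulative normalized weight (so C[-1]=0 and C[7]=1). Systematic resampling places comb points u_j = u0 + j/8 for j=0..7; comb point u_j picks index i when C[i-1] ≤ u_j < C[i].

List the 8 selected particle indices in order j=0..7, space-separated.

C = [7/38, 8/19, 21/38, 27/38, 35/38, 35/38, 1, 1]
j=0: u_0=1/60 ∈ [0, 7/38) → index 0
j=1: u_1=17/120 ∈ [0, 7/38) → index 0
j=2: u_2=4/15 ∈ [7/38, 8/19) → index 1
j=3: u_3=47/120 ∈ [7/38, 8/19) → index 1
j=4: u_4=31/60 ∈ [8/19, 21/38) → index 2
j=5: u_5=77/120 ∈ [21/38, 27/38) → index 3
j=6: u_6=23/30 ∈ [27/38, 35/38) → index 4
j=7: u_7=107/120 ∈ [27/38, 35/38) → index 4

0 0 1 1 2 3 4 4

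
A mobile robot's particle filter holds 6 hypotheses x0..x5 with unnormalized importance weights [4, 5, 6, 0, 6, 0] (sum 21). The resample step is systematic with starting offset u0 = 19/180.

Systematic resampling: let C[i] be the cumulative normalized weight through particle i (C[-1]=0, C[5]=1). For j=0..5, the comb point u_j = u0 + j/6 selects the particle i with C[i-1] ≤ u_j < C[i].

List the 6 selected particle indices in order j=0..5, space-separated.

0 1 2 2 4 4

C = [4/21, 3/7, 5/7, 5/7, 1, 1]
j=0: u_0=19/180 ∈ [0, 4/21) → index 0
j=1: u_1=49/180 ∈ [4/21, 3/7) → index 1
j=2: u_2=79/180 ∈ [3/7, 5/7) → index 2
j=3: u_3=109/180 ∈ [3/7, 5/7) → index 2
j=4: u_4=139/180 ∈ [5/7, 1) → index 4
j=5: u_5=169/180 ∈ [5/7, 1) → index 4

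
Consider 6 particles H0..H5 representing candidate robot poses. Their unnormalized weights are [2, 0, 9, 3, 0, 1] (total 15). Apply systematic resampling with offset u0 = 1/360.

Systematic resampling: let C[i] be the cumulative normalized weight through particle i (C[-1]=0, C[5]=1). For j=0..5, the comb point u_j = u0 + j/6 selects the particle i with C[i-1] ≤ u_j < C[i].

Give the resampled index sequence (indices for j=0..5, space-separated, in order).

C = [2/15, 2/15, 11/15, 14/15, 14/15, 1]
j=0: u_0=1/360 ∈ [0, 2/15) → index 0
j=1: u_1=61/360 ∈ [2/15, 11/15) → index 2
j=2: u_2=121/360 ∈ [2/15, 11/15) → index 2
j=3: u_3=181/360 ∈ [2/15, 11/15) → index 2
j=4: u_4=241/360 ∈ [2/15, 11/15) → index 2
j=5: u_5=301/360 ∈ [11/15, 14/15) → index 3

0 2 2 2 2 3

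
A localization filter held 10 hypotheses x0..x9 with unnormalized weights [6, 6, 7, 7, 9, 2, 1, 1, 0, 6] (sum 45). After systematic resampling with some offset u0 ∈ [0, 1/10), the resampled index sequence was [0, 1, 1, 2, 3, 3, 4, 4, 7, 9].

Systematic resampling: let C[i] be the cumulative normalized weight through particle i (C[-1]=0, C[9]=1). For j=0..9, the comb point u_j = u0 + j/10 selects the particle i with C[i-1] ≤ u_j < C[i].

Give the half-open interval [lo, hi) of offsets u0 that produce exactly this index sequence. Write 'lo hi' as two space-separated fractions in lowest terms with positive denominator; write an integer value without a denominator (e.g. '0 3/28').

C = [2/15, 4/15, 19/45, 26/45, 7/9, 37/45, 38/45, 13/15, 13/15, 1]
j=0 picked index 0: u0 ∈ [0, 2/15)
j=1 picked index 1: u0 ∈ [1/30, 1/6)
j=2 picked index 1: u0 ∈ [-1/15, 1/15)
j=3 picked index 2: u0 ∈ [-1/30, 11/90)
j=4 picked index 3: u0 ∈ [1/45, 8/45)
j=5 picked index 3: u0 ∈ [-7/90, 7/90)
j=6 picked index 4: u0 ∈ [-1/45, 8/45)
j=7 picked index 4: u0 ∈ [-11/90, 7/90)
j=8 picked index 7: u0 ∈ [2/45, 1/15)
j=9 picked index 9: u0 ∈ [-1/30, 1/10)
intersection: [2/45, 1/15)

2/45 1/15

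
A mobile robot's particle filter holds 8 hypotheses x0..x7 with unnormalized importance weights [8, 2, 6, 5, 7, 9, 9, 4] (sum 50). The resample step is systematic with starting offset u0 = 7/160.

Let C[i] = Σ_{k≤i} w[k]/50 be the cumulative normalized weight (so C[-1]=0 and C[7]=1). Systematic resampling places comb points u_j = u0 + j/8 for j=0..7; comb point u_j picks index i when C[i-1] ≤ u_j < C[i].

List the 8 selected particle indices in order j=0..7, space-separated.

C = [4/25, 1/5, 8/25, 21/50, 14/25, 37/50, 23/25, 1]
j=0: u_0=7/160 ∈ [0, 4/25) → index 0
j=1: u_1=27/160 ∈ [4/25, 1/5) → index 1
j=2: u_2=47/160 ∈ [1/5, 8/25) → index 2
j=3: u_3=67/160 ∈ [8/25, 21/50) → index 3
j=4: u_4=87/160 ∈ [21/50, 14/25) → index 4
j=5: u_5=107/160 ∈ [14/25, 37/50) → index 5
j=6: u_6=127/160 ∈ [37/50, 23/25) → index 6
j=7: u_7=147/160 ∈ [37/50, 23/25) → index 6

0 1 2 3 4 5 6 6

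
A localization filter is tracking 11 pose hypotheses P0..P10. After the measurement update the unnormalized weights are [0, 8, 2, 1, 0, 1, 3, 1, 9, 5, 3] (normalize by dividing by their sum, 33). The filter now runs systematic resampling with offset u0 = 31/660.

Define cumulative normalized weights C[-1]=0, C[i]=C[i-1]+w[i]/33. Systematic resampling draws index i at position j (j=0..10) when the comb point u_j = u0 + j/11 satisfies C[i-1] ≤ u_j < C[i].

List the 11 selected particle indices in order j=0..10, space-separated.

1 1 1 3 6 8 8 8 9 9 10

C = [0, 8/33, 10/33, 1/3, 1/3, 4/11, 5/11, 16/33, 25/33, 10/11, 1]
j=0: u_0=31/660 ∈ [0, 8/33) → index 1
j=1: u_1=91/660 ∈ [0, 8/33) → index 1
j=2: u_2=151/660 ∈ [0, 8/33) → index 1
j=3: u_3=211/660 ∈ [10/33, 1/3) → index 3
j=4: u_4=271/660 ∈ [4/11, 5/11) → index 6
j=5: u_5=331/660 ∈ [16/33, 25/33) → index 8
j=6: u_6=391/660 ∈ [16/33, 25/33) → index 8
j=7: u_7=41/60 ∈ [16/33, 25/33) → index 8
j=8: u_8=511/660 ∈ [25/33, 10/11) → index 9
j=9: u_9=571/660 ∈ [25/33, 10/11) → index 9
j=10: u_10=631/660 ∈ [10/11, 1) → index 10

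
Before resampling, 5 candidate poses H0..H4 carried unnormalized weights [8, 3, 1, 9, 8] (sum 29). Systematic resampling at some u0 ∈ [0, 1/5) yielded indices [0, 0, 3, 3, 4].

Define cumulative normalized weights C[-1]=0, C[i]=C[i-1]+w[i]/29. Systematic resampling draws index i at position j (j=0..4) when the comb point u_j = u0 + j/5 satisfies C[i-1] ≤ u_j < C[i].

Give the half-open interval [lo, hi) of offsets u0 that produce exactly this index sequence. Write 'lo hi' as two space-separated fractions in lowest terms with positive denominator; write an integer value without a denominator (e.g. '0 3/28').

2/145 11/145

C = [8/29, 11/29, 12/29, 21/29, 1]
j=0 picked index 0: u0 ∈ [0, 8/29)
j=1 picked index 0: u0 ∈ [-1/5, 11/145)
j=2 picked index 3: u0 ∈ [2/145, 47/145)
j=3 picked index 3: u0 ∈ [-27/145, 18/145)
j=4 picked index 4: u0 ∈ [-11/145, 1/5)
intersection: [2/145, 11/145)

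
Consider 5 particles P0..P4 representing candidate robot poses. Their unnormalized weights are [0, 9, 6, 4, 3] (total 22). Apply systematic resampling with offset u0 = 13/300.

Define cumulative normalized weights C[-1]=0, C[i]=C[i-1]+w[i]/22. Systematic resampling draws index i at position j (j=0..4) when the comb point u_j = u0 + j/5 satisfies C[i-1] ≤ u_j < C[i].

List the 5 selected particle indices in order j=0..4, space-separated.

C = [0, 9/22, 15/22, 19/22, 1]
j=0: u_0=13/300 ∈ [0, 9/22) → index 1
j=1: u_1=73/300 ∈ [0, 9/22) → index 1
j=2: u_2=133/300 ∈ [9/22, 15/22) → index 2
j=3: u_3=193/300 ∈ [9/22, 15/22) → index 2
j=4: u_4=253/300 ∈ [15/22, 19/22) → index 3

1 1 2 2 3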